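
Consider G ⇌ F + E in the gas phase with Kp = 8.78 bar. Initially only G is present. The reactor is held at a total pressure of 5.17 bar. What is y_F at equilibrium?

Let X = conversion of G (basis 1 mol G); extent of reaction ξ = X.
Species balance: n_G = 1 − X; n_F = X; n_E = X.
n_T = Σnᵢ = 1 + X.
Mole fractions y_i = n_i/n_T; Kp = p_F p_E / (p_G) with p_i = y_i·P.
Substituting and setting equal to 8.78 bar gives a polynomial in X; the root in (0,1) is X = 0.793.
Then n_F = 0.793, n_T = 1.79, so y_F = 0.442.

y_F = 0.442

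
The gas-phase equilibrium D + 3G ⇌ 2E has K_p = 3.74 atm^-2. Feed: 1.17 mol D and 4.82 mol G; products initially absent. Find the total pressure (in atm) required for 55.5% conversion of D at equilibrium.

P = 0.897 atm

Basis: 1.17 mol D initially; let X = conversion of D. Extent ξ = 1.17X.
At extent ξ: n_D = 1.17 − 1.17X; n_G = 4.82 − 3.51X; n_E = 2.34X.
Summing: n_T = 5.99 − 2.34X.
K_p = p_E^2 / (p_D p_G^3) with p_i = (n_i/n_T)·P.
At X = 0.555: the mole-fraction product g(X) = Π y_i^ν_i = 3.01. Since K_p = g(X)·P^{-2}, P = (g/K_p)^(1/2) = (3.01/3.74)^(1/2) = 0.897 atm.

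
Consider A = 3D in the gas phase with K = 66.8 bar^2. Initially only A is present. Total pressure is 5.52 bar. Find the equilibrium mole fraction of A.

y_A = 0.218

Take 1 mol A as basis and let X be its fractional conversion, so ξ = X.
Mole table: n_A = 1 − X; n_D = 3X.
Summing: n_T = 1 + 2X.
Mole fractions y_i = n_i/n_T; K = p_D^3 / (p_A) with p_i = y_i·P.
This yields a degree-3 equation in X; solving on (0,1), X = 0.544.
Then n_A = 0.456, n_T = 2.09, so y_A = 0.218.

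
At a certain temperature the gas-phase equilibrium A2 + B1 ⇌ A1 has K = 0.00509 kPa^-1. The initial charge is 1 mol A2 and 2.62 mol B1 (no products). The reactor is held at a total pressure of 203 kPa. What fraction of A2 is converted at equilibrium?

Basis: 1 mol A2 initially; let X = conversion of A2. Extent ξ = X.
Species balance: n_A2 = 1 − X; n_B1 = 2.62 − X; n_A1 = X.
Total moles n_T = 3.62 − X.
Mole fractions y_i = n_i/n_T; K = p_A1 / (p_A2 p_B1) with p_i = y_i·P.
Substituting and setting equal to 0.00509 kPa^-1 gives a polynomial in X; the root in (0,1) is X = 0.415.

X = 0.415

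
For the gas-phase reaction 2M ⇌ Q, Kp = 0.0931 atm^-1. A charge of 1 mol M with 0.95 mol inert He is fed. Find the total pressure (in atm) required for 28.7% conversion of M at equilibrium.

P = 5.48 atm

Basis: 1 mol M initially; let X = conversion of M. Extent ξ = 0.5X.
Species balance: n_M = 1 − X; n_Q = 0.5X; n_I = 0.95 (inert).
Summing: n_T = 1.95 − 0.5X.
Kp = p_Q / (p_M^2) with p_i = (n_i/n_T)·P.
At X = 0.287: the mole-fraction product g(X) = Π y_i^ν_i = 0.5099. Since Kp = g(X)·P^{-1}, P = (g/Kp)^(1/1) = (0.5099/0.0931)^(1/1) = 5.48 atm.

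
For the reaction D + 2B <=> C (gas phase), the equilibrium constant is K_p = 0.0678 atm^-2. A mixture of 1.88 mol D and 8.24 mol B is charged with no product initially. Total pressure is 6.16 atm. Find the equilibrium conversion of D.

Let X = conversion of D (basis 1.88 mol D); extent of reaction ξ = 1.88X.
Species balance: n_D = 1.88 − 1.88X; n_B = 8.24 − 3.76X; n_C = 1.88X.
Total moles n_T = 10.1 − 3.76X.
Mole fractions y_i = n_i/n_T; K_p = p_C / (p_D p_B^2) with p_i = y_i·P.
Setting this equal to 0.0678 atm^-2 and taking the physical root (0 < X < 1) gives X = 0.598.

X = 0.598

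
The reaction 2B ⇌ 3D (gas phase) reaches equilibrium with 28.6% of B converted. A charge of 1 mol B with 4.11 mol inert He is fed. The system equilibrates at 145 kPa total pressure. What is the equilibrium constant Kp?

Take 1 mol B as basis and let X be its fractional conversion, so ξ = 0.5X.
Mole table: n_B = 1 − X; n_D = 1.5X; n_I = 4.11 (inert).
n_T = Σnᵢ = 5.11 + 0.5X.
At X = 0.286: n_B = 0.714, n_D = 0.429, n_T = 5.25.
p_i = (n_i/n_T)·P. Kp = p_D^3 / (p_B^2) = 4.27 kPa.

Kp = 4.27 kPa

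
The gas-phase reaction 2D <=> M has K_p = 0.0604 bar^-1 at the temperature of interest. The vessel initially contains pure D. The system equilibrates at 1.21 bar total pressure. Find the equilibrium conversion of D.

X = 0.120

Basis: 1 mol D initially; let X = conversion of D. Extent ξ = 0.5X.
Moles: n_D = 1 − X; n_M = 0.5X.
n_T = Σnᵢ = 1 − 0.5X.
With p_i = (n_i/n_T)P, K_p = p_M / (p_D^2).
Equating to 0.0604 bar^-1 and solving on 0 < X < 1: X = 0.120.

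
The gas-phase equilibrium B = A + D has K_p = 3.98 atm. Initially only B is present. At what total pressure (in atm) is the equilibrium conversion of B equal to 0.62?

P = 6.37 atm

Basis: 1 mol B initially; let X = conversion of B. Extent ξ = X.
Mole table: n_B = 1 − X; n_A = X; n_D = X.
Total moles n_T = 1 + X.
K_p = p_A p_D / (p_B) with p_i = (n_i/n_T)·P.
At X = 0.62: the mole-fraction product g(X) = Π y_i^ν_i = 0.6244. Since K_p = g(X)·P^{1}, P = (K_p/g)^(1/1) = (3.98/0.6244)^(1/1) = 6.37 atm.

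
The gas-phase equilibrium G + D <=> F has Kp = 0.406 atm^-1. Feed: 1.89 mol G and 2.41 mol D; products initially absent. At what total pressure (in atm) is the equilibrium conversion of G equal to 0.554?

Basis: 1.89 mol G initially; let X = conversion of G. Extent ξ = 1.89X.
Species balance: n_G = 1.89 − 1.89X; n_D = 2.41 − 1.89X; n_F = 1.89X.
n_T = Σnᵢ = 4.3 − 1.89X.
Kp = p_F / (p_G p_D) with p_i = (n_i/n_T)·P.
At X = 0.554: the mole-fraction product g(X) = Π y_i^ν_i = 2.965. Since Kp = g(X)·P^{-1}, P = (g/Kp)^(1/1) = (2.965/0.406)^(1/1) = 7.3 atm.

P = 7.3 atm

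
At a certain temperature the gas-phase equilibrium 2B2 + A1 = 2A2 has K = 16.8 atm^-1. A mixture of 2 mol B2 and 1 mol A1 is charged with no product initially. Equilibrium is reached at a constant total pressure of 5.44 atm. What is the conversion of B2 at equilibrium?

Let X = conversion of B2 (basis 2 mol B2); extent of reaction ξ = X.
At extent ξ: n_B2 = 2 − 2X; n_A1 = 1 − X; n_A2 = 2X.
Summing: n_T = 3 − X.
y_i = n_i/n_T, p_i = y_i·P. K = p_A2^2 / (p_B2^2 p_A1).
Substituting and setting equal to 16.8 atm^-1 gives a polynomial in X; the root in (0,1) is X = 0.758.

X = 0.758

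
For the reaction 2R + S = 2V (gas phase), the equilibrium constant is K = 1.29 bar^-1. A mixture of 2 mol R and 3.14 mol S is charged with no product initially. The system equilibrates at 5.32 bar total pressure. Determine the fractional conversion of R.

X = 0.661

Take 2 mol R as basis and let X be its fractional conversion, so ξ = X.
Mole table: n_R = 2 − 2X; n_S = 3.14 − X; n_V = 2X.
n_T = Σnᵢ = 5.14 − X.
With p_i = (n_i/n_T)P, K = p_V^2 / (p_R^2 p_S).
Setting this equal to 1.29 bar^-1 and taking the physical root (0 < X < 1) gives X = 0.661.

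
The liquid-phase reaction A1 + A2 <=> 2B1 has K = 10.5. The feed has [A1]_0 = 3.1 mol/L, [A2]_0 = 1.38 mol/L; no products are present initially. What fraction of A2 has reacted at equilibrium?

X = 0.820

Let X = conversion of A2; extent ξ = 1.38·X mol/L.
Concentrations: [A1] = 3.1 − 1.38X; [A2] = 1.38 − 1.38X; [B1] = 2.76X.
K = [B1]^2 / ([A1] [A2]).
Equating to 10.5: the physical root is X = 0.820.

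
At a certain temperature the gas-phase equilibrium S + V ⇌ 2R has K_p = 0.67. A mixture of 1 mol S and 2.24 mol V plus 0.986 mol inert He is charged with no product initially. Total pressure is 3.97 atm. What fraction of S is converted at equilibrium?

Let X = conversion of S (basis 1 mol S); extent of reaction ξ = X.
Species balance: n_S = 1 − X; n_V = 2.24 − X; n_R = 2X; n_I = 0.986 (inert).
n_T stays at 4.23 (no change in mole number).
y_i = n_i/n_T, p_i = y_i·P. K_p = p_R^2 / (p_S p_V).
Equating to 0.67 and solving on 0 < X < 1: X = 0.420.

X = 0.420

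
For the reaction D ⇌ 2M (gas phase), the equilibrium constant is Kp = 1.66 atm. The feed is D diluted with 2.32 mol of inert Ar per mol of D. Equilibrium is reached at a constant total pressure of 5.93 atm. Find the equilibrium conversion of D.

X = 0.396

Take 1 mol D as basis and let X be its fractional conversion, so ξ = X.
Species balance: n_D = 1 − X; n_M = 2X; n_I = 2.32 (inert).
Total moles n_T = 3.32 + X.
Mole fractions y_i = n_i/n_T; Kp = p_M^2 / (p_D) with p_i = y_i·P.
Substituting and setting equal to 1.66 atm gives a polynomial in X; the root in (0,1) is X = 0.396.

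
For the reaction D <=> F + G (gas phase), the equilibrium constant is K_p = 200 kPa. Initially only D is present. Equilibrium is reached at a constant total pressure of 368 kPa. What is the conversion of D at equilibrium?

Take 1 mol D as basis and let X be its fractional conversion, so ξ = X.
At extent ξ: n_D = 1 − X; n_F = X; n_G = X.
Summing: n_T = 1 + X.
With p_i = (n_i/n_T)P, K_p = p_F p_G / (p_D).
This yields a degree-2 equation in X; solving on (0,1), X = 0.593.

X = 0.593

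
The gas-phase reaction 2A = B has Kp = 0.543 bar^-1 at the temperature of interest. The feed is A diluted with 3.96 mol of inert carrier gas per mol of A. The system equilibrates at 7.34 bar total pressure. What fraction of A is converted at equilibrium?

Let X = conversion of A (basis 1 mol A); extent of reaction ξ = 0.5X.
Species balance: n_A = 1 − X; n_B = 0.5X; n_I = 3.96 (inert).
n_T = Σnᵢ = 4.96 − 0.5X.
y_i = n_i/n_T, p_i = y_i·P. Kp = p_B / (p_A^2).
Substituting and setting equal to 0.543 bar^-1 gives a polynomial in X; the root in (0,1) is X = 0.471.

X = 0.471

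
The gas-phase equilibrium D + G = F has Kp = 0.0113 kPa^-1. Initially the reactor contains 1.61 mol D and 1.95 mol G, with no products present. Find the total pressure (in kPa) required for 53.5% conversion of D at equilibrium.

Take 1.61 mol D as basis and let X be its fractional conversion, so ξ = 1.61X.
At extent ξ: n_D = 1.61 − 1.61X; n_G = 1.95 − 1.61X; n_F = 1.61X.
Summing: n_T = 3.56 − 1.61X.
Kp = p_F / (p_D p_G) with p_i = (n_i/n_T)·P.
At X = 0.535: the mole-fraction product g(X) = Π y_i^ν_i = 2.852. Since Kp = g(X)·P^{-1}, P = (g/Kp)^(1/1) = (2.852/0.0113)^(1/1) = 252 kPa.

P = 252 kPa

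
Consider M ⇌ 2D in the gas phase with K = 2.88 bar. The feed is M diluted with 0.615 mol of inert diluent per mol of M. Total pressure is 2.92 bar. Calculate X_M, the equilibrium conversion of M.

X = 0.508

Let X = conversion of M (basis 1 mol M); extent of reaction ξ = X.
Moles: n_M = 1 − X; n_D = 2X; n_I = 0.615 (inert).
Total moles n_T = 1.61 + X.
Mole fractions y_i = n_i/n_T; K = p_D^2 / (p_M) with p_i = y_i·P.
Substituting and setting equal to 2.88 bar gives a polynomial in X; the root in (0,1) is X = 0.508.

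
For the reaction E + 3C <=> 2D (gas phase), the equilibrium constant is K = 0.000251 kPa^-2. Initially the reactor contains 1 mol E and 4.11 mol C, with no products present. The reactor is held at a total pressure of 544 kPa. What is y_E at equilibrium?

y_E = 0.040

Take 1 mol E as basis and let X be its fractional conversion, so ξ = X.
Species balance: n_E = 1 − X; n_C = 4.11 − 3X; n_D = 2X.
n_T = Σnᵢ = 5.11 − 2X.
y_i = n_i/n_T, p_i = y_i·P. K = p_D^2 / (p_E p_C^3).
Setting this equal to 0.000251 kPa^-2 and taking the physical root (0 < X < 1) gives X = 0.866.
Then n_E = 0.134, n_T = 3.38, so y_E = 0.040.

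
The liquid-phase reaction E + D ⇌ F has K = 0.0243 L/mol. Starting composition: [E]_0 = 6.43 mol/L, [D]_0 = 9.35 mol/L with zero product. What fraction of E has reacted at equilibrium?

X = 0.167

Let X = conversion of E; extent ξ = 6.43·X mol/L.
Concentrations: [E] = 6.43 − 6.43X; [D] = 9.35 − 6.43X; [F] = 6.43X.
K = [F] / ([E] [D]).
Solving K = 0.0243 for X ∈ (0,1): X = 0.167.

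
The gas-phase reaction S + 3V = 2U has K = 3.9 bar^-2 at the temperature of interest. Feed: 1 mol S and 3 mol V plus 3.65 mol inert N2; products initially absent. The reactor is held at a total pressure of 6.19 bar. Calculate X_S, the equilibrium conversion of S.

Basis: 1 mol S initially; let X = conversion of S. Extent ξ = X.
Species balance: n_S = 1 − X; n_V = 3 − 3X; n_U = 2X; n_I = 3.65 (inert).
n_T = Σnᵢ = 7.65 − 2X.
Mole fractions y_i = n_i/n_T; K = p_U^2 / (p_S p_V^3) with p_i = y_i·P.
Equating to 3.9 bar^-2 and solving on 0 < X < 1: X = 0.641.

X = 0.641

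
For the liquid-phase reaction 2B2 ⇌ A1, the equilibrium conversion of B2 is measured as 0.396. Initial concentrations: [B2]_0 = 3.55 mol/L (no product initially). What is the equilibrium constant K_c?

Let X = conversion of B2.
Concentrations: [B2] = 3.55 − 3.55X; [A1] = 1.77X.
At X = 0.396: [B2] = 2.14, [A1] = 0.703.
K_c = [A1] / ([B2]^2) = 0.153 L/mol.

K_c = 0.153 L/mol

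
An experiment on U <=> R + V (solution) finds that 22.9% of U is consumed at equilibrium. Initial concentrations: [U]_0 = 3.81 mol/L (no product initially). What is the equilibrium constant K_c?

K_c = 0.259 mol/L

Let X = conversion of U.
Concentrations: [U] = 3.81 − 3.81X; [R] = 3.81X; [V] = 3.81X.
At X = 0.229: [U] = 2.94, [R] = 0.872, [V] = 0.872.
K_c = [R] [V] / ([U]) = 0.259 mol/L.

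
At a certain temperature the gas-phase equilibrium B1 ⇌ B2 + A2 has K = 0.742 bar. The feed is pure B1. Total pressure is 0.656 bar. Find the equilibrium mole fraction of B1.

Let X = conversion of B1 (basis 1 mol B1); extent of reaction ξ = X.
Species balance: n_B1 = 1 − X; n_B2 = X; n_A2 = X.
n_T = Σnᵢ = 1 + X.
y_i = n_i/n_T, p_i = y_i·P. K = p_B2 p_A2 / (p_B1).
Setting this equal to 0.742 bar and taking the physical root (0 < X < 1) gives X = 0.729.
Then n_B1 = 0.271, n_T = 1.73, so y_B1 = 0.157.

y_B1 = 0.157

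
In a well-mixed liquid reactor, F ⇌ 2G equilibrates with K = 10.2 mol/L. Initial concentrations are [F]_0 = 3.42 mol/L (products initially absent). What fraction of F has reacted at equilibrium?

X = 0.568

Let X = conversion of F; extent ξ = 3.42·X mol/L.
Concentrations: [F] = 3.42 − 3.42X; [G] = 6.84X.
K = [G]^2 / ([F]).
This equals 10.2 at X = 0.568 (the root in 0 < X < 1).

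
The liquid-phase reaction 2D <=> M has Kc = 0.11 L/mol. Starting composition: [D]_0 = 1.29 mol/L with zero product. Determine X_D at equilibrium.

X = 0.187

Let X = conversion of D; extent ξ = 1.29X/2 mol/L.
Concentrations: [D] = 1.29 − 1.29X; [M] = 0.645X.
Kc = [M] / ([D]^2).
Setting equal to 0.11 and solving for X on (0,1) gives X = 0.187.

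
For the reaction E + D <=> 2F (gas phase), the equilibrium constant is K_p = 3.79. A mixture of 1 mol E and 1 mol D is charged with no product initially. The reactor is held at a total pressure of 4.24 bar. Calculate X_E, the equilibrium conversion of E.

Basis: 1 mol E initially; let X = conversion of E. Extent ξ = X.
Moles: n_E = 1 − X; n_D = 1 − X; n_F = 2X.
Total moles n_T = 2 (Δν = 0, constant).
With p_i = (n_i/n_T)P, K_p = p_F^2 / (p_E p_D).
This yields a degree-2 equation in X; solving on (0,1), X = 0.493.

X = 0.493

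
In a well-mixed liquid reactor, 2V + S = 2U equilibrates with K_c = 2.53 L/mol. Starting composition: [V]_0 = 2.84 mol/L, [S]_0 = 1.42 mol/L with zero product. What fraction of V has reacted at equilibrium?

X = 0.558

Let X = conversion of V; extent ξ = 2.84X/2 mol/L.
Concentrations: [V] = 2.84 − 2.84X; [S] = 1.42 − 1.42X; [U] = 2.84X.
K_c = [U]^2 / ([V]^2 [S]).
Solving K_c = 2.53 for X ∈ (0,1): X = 0.558.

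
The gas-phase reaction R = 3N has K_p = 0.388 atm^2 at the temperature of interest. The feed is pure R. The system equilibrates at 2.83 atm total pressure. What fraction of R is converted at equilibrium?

Take 1 mol R as basis and let X be its fractional conversion, so ξ = X.
Moles: n_R = 1 − X; n_N = 3X.
n_T = Σnᵢ = 1 + 2X.
y_i = n_i/n_T, p_i = y_i·P. K_p = p_N^3 / (p_R).
Equating to 0.388 atm^2 and solving on 0 < X < 1: X = 0.136.

X = 0.136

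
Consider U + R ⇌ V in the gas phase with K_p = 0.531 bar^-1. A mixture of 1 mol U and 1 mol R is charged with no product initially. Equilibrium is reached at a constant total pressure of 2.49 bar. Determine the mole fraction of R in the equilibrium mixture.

y_R = 0.396

Basis: 1 mol U initially; let X = conversion of U. Extent ξ = X.
At extent ξ: n_U = 1 − X; n_R = 1 − X; n_V = X.
Total moles n_T = 2 − X.
With p_i = (n_i/n_T)P, K_p = p_V / (p_U p_R).
Setting this equal to 0.531 bar^-1 and taking the physical root (0 < X < 1) gives X = 0.344.
Then n_R = 0.656, n_T = 1.66, so y_R = 0.396.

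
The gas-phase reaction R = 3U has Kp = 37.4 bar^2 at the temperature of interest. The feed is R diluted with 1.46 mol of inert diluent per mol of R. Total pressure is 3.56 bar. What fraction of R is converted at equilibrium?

X = 0.752

Take 1 mol R as basis and let X be its fractional conversion, so ξ = X.
Mole table: n_R = 1 − X; n_U = 3X; n_I = 1.46 (inert).
Total moles n_T = 2.46 + 2X.
Mole fractions y_i = n_i/n_T; Kp = p_U^3 / (p_R) with p_i = y_i·P.
Equating to 37.4 bar^2 and solving on 0 < X < 1: X = 0.752.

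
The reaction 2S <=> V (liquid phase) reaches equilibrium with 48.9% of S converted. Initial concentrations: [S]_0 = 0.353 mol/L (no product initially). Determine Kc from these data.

Kc = 2.65 L/mol

Let X = conversion of S.
Concentrations: [S] = 0.353 − 0.353X; [V] = 0.176X.
At X = 0.489: [S] = 0.18, [V] = 0.0863.
Kc = [V] / ([S]^2) = 2.65 L/mol.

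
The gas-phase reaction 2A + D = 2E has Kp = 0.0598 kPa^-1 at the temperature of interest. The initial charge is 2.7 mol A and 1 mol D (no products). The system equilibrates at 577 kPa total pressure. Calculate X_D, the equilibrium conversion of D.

Basis: 1 mol D initially; let X = conversion of D. Extent ξ = X.
Moles: n_A = 2.7 − 2X; n_D = 1 − X; n_E = 2X.
n_T = Σnᵢ = 3.7 − X.
y_i = n_i/n_T, p_i = y_i·P. Kp = p_E^2 / (p_A^2 p_D).
Setting this equal to 0.0598 kPa^-1 and taking the physical root (0 < X < 1) gives X = 0.811.

X = 0.811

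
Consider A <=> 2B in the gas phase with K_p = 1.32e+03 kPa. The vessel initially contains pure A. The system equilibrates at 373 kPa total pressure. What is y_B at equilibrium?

y_B = 0.813

Basis: 1 mol A initially; let X = conversion of A. Extent ξ = X.
Moles: n_A = 1 − X; n_B = 2X.
n_T = Σnᵢ = 1 + X.
With p_i = (n_i/n_T)P, K_p = p_B^2 / (p_A).
Substituting and setting equal to 1.32e+03 kPa gives a polynomial in X; the root in (0,1) is X = 0.685.
Then n_B = 1.37, n_T = 1.69, so y_B = 0.813.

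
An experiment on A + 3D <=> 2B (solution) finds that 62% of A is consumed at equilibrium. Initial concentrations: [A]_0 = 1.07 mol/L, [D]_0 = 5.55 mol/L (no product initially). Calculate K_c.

K_c = 0.096 (mol/L)^-2

Let X = conversion of A.
Concentrations: [A] = 1.07 − 1.07X; [D] = 5.55 − 3.21X; [B] = 2.14X.
At X = 0.62: [A] = 0.407, [D] = 3.56, [B] = 1.33.
K_c = [B]^2 / ([A] [D]^3) = 0.096 (mol/L)^-2.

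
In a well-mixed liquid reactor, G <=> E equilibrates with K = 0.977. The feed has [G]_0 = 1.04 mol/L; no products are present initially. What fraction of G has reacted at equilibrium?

X = 0.494

Let X = conversion of G; extent ξ = 1.04·X mol/L.
Concentrations: [G] = 1.04 − 1.04X; [E] = 1.04X.
K = [E] / ([G]).
This equals 0.977 at X = 0.494 (the root in 0 < X < 1).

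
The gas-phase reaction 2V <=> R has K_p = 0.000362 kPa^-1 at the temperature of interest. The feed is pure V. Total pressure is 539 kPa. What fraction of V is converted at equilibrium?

Take 1 mol V as basis and let X be its fractional conversion, so ξ = 0.5X.
At extent ξ: n_V = 1 − X; n_R = 0.5X.
Total moles n_T = 1 − 0.5X.
y_i = n_i/n_T, p_i = y_i·P. K_p = p_R / (p_V^2).
This yields a degree-2 equation in X; solving on (0,1), X = 0.251.

X = 0.251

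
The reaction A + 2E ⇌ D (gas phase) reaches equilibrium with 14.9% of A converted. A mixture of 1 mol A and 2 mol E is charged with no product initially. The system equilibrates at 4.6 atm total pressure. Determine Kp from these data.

Let X = conversion of A (basis 1 mol A); extent of reaction ξ = X.
Species balance: n_A = 1 − X; n_E = 2 − 2X; n_D = X.
n_T = Σnᵢ = 3 − 2X.
At X = 0.149: n_A = 0.851, n_E = 1.7, n_D = 0.149, n_T = 2.7.
p_i = (n_i/n_T)·P. Kp = p_D / (p_A p_E^2) = 0.0209 atm^-2.

Kp = 0.0209 atm^-2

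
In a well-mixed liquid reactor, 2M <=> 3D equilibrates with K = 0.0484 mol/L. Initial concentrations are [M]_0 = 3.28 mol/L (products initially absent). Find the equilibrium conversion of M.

X = 0.147

Let X = conversion of M; extent ξ = 3.28X/2 mol/L.
Concentrations: [M] = 3.28 − 3.28X; [D] = 4.92X.
K = [D]^3 / ([M]^2).
Solving K = 0.0484 for X ∈ (0,1): X = 0.147.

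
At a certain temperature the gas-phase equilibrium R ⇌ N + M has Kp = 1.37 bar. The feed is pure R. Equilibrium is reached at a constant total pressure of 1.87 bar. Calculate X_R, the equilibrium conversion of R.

X = 0.650

Take 1 mol R as basis and let X be its fractional conversion, so ξ = X.
Mole table: n_R = 1 − X; n_N = X; n_M = X.
Summing: n_T = 1 + X.
Mole fractions y_i = n_i/n_T; Kp = p_N p_M / (p_R) with p_i = y_i·P.
Equating to 1.37 bar and solving on 0 < X < 1: X = 0.650.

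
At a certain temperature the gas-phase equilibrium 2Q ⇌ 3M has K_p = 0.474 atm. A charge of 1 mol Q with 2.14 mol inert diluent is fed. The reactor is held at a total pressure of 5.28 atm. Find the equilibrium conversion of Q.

Take 1 mol Q as basis and let X be its fractional conversion, so ξ = 0.5X.
At extent ξ: n_Q = 1 − X; n_M = 1.5X; n_I = 2.14 (inert).
Summing: n_T = 3.14 + 0.5X.
Mole fractions y_i = n_i/n_T; K_p = p_M^3 / (p_Q^2) with p_i = y_i·P.
This yields a degree-3 equation in X; solving on (0,1), X = 0.338.

X = 0.338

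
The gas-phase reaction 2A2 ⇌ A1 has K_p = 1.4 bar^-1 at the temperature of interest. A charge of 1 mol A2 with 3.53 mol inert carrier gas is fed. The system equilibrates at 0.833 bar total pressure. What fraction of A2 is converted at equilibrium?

Let X = conversion of A2 (basis 1 mol A2); extent of reaction ξ = 0.5X.
Mole table: n_A2 = 1 − X; n_A1 = 0.5X; n_I = 3.53 (inert).
Summing: n_T = 4.53 − 0.5X.
Mole fractions y_i = n_i/n_T; K_p = p_A1 / (p_A2^2) with p_i = y_i·P.
This yields a degree-2 equation in X; solving on (0,1), X = 0.277.

X = 0.277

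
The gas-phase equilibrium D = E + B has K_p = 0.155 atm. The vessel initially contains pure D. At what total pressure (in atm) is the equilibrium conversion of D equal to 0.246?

P = 2.41 atm

Take 1 mol D as basis and let X be its fractional conversion, so ξ = X.
Species balance: n_D = 1 − X; n_E = X; n_B = X.
Total moles n_T = 1 + X.
K_p = p_E p_B / (p_D) with p_i = (n_i/n_T)·P.
At X = 0.246: the mole-fraction product g(X) = Π y_i^ν_i = 0.06441. Since K_p = g(X)·P^{1}, P = (K_p/g)^(1/1) = (0.155/0.06441)^(1/1) = 2.41 atm.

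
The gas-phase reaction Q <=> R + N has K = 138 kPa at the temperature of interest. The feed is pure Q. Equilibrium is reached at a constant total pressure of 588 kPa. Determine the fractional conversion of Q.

X = 0.436

Let X = conversion of Q (basis 1 mol Q); extent of reaction ξ = X.
Species balance: n_Q = 1 − X; n_R = X; n_N = X.
n_T = Σnᵢ = 1 + X.
Mole fractions y_i = n_i/n_T; K = p_R p_N / (p_Q) with p_i = y_i·P.
Substituting and setting equal to 138 kPa gives a polynomial in X; the root in (0,1) is X = 0.436.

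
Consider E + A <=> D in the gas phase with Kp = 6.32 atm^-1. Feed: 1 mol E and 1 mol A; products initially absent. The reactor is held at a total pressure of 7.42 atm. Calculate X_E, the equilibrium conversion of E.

Take 1 mol E as basis and let X be its fractional conversion, so ξ = X.
Moles: n_E = 1 − X; n_A = 1 − X; n_D = X.
Summing: n_T = 2 − X.
Mole fractions y_i = n_i/n_T; Kp = p_D / (p_E p_A) with p_i = y_i·P.
Equating to 6.32 atm^-1 and solving on 0 < X < 1: X = 0.856.

X = 0.856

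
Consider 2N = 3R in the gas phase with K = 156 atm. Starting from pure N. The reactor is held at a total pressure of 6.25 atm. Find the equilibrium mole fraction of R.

Take 1 mol N as basis and let X be its fractional conversion, so ξ = 0.5X.
Mole table: n_N = 1 − X; n_R = 1.5X.
Summing: n_T = 1 + 0.5X.
y_i = n_i/n_T, p_i = y_i·P. K = p_R^3 / (p_N^2).
This yields a degree-3 equation in X; solving on (0,1), X = 0.784.
Then n_R = 1.18, n_T = 1.39, so y_R = 0.845.

y_R = 0.845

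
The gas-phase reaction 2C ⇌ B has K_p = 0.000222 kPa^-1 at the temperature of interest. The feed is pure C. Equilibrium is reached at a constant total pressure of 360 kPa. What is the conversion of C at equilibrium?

X = 0.130

Let X = conversion of C (basis 1 mol C); extent of reaction ξ = 0.5X.
Moles: n_C = 1 − X; n_B = 0.5X.
Total moles n_T = 1 − 0.5X.
Mole fractions y_i = n_i/n_T; K_p = p_B / (p_C^2) with p_i = y_i·P.
Substituting and setting equal to 0.000222 kPa^-1 gives a polynomial in X; the root in (0,1) is X = 0.130.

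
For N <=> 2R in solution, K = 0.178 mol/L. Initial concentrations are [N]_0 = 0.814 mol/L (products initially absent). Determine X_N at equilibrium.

Let X = conversion of N; extent ξ = 0.814·X mol/L.
Concentrations: [N] = 0.814 − 0.814X; [R] = 1.63X.
K = [R]^2 / ([N]).
Solving K = 0.178 for X ∈ (0,1): X = 0.208.

X = 0.208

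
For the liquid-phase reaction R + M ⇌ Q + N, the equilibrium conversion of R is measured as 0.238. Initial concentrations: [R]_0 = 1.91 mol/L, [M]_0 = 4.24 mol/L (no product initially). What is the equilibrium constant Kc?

Kc = 0.0375

Let X = conversion of R.
Concentrations: [R] = 1.91 − 1.91X; [M] = 4.24 − 1.91X; [Q] = 1.91X; [N] = 1.91X.
At X = 0.238: [R] = 1.46, [M] = 3.79, [Q] = 0.455, [N] = 0.455.
Kc = [Q] [N] / ([R] [M]) = 0.0375.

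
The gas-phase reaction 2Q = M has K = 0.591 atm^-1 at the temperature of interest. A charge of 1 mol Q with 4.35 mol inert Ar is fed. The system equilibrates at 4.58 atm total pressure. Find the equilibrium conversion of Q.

Basis: 1 mol Q initially; let X = conversion of Q. Extent ξ = 0.5X.
Species balance: n_Q = 1 − X; n_M = 0.5X; n_I = 4.35 (inert).
Summing: n_T = 5.35 − 0.5X.
y_i = n_i/n_T, p_i = y_i·P. K = p_M / (p_Q^2).
Equating to 0.591 atm^-1 and solving on 0 < X < 1: X = 0.390.

X = 0.390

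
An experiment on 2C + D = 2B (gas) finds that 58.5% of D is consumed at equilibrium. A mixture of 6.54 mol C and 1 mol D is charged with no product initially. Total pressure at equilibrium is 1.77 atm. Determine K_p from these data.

Take 1 mol D as basis and let X be its fractional conversion, so ξ = X.
Mole table: n_C = 6.54 − 2X; n_D = 1 − X; n_B = 2X.
n_T = Σnᵢ = 7.54 − X.
At X = 0.585: n_C = 5.37, n_D = 0.415, n_B = 1.17, n_T = 6.96.
p_i = (n_i/n_T)·P. K_p = p_B^2 / (p_C^2 p_D) = 0.449 atm^-1.

K_p = 0.449 atm^-1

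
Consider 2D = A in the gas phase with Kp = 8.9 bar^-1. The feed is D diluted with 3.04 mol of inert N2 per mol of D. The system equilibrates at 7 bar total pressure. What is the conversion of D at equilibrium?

Let X = conversion of D (basis 1 mol D); extent of reaction ξ = 0.5X.
Mole table: n_D = 1 − X; n_A = 0.5X; n_I = 3.04 (inert).
Total moles n_T = 4.04 − 0.5X.
With p_i = (n_i/n_T)P, Kp = p_A / (p_D^2).
This yields a degree-2 equation in X; solving on (0,1), X = 0.843.

X = 0.843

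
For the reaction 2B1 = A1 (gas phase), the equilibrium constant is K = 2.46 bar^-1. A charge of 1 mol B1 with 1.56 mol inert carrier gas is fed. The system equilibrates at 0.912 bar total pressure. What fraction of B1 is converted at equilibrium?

X = 0.495

Let X = conversion of B1 (basis 1 mol B1); extent of reaction ξ = 0.5X.
Mole table: n_B1 = 1 − X; n_A1 = 0.5X; n_I = 1.56 (inert).
n_T = Σnᵢ = 2.56 − 0.5X.
Mole fractions y_i = n_i/n_T; K = p_A1 / (p_B1^2) with p_i = y_i·P.
This yields a degree-2 equation in X; solving on (0,1), X = 0.495.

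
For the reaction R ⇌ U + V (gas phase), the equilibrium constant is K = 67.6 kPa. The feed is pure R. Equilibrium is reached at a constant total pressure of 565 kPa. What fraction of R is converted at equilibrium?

Take 1 mol R as basis and let X be its fractional conversion, so ξ = X.
Mole table: n_R = 1 − X; n_U = X; n_V = X.
Total moles n_T = 1 + X.
y_i = n_i/n_T, p_i = y_i·P. K = p_U p_V / (p_R).
Setting this equal to 67.6 kPa and taking the physical root (0 < X < 1) gives X = 0.327.

X = 0.327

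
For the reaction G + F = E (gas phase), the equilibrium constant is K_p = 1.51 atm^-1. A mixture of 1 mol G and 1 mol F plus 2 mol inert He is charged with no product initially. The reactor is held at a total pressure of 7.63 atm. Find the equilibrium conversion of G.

Take 1 mol G as basis and let X be its fractional conversion, so ξ = X.
At extent ξ: n_G = 1 − X; n_F = 1 − X; n_E = X; n_I = 2 (inert).
Total moles n_T = 4 − X.
y_i = n_i/n_T, p_i = y_i·P. K_p = p_E / (p_G p_F).
Equating to 1.51 atm^-1 and solving on 0 < X < 1: X = 0.584.

X = 0.584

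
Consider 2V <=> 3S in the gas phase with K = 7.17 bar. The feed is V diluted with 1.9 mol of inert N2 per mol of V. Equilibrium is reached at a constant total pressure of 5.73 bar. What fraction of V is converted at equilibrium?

Take 1 mol V as basis and let X be its fractional conversion, so ξ = 0.5X.
Moles: n_V = 1 − X; n_S = 1.5X; n_I = 1.9 (inert).
n_T = Σnᵢ = 2.9 + 0.5X.
Mole fractions y_i = n_i/n_T; K = p_S^3 / (p_V^2) with p_i = y_i·P.
This yields a degree-3 equation in X; solving on (0,1), X = 0.587.

X = 0.587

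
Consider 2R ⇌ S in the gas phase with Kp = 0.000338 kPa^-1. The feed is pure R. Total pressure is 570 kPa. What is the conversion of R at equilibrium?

Let X = conversion of R (basis 1 mol R); extent of reaction ξ = 0.5X.
At extent ξ: n_R = 1 − X; n_S = 0.5X.
n_T = Σnᵢ = 1 − 0.5X.
With p_i = (n_i/n_T)P, Kp = p_S / (p_R^2).
This yields a degree-2 equation in X; solving on (0,1), X = 0.248.

X = 0.248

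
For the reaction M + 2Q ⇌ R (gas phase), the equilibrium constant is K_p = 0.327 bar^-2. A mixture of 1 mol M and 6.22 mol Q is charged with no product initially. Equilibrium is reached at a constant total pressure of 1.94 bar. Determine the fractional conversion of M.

X = 0.465

Let X = conversion of M (basis 1 mol M); extent of reaction ξ = X.
Moles: n_M = 1 − X; n_Q = 6.22 − 2X; n_R = X.
Total moles n_T = 7.22 − 2X.
y_i = n_i/n_T, p_i = y_i·P. K_p = p_R / (p_M p_Q^2).
Substituting and setting equal to 0.327 bar^-2 gives a polynomial in X; the root in (0,1) is X = 0.465.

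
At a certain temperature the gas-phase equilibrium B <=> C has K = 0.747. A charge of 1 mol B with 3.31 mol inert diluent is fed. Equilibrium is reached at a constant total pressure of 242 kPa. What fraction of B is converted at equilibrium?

X = 0.428

Let X = conversion of B (basis 1 mol B); extent of reaction ξ = X.
Species balance: n_B = 1 − X; n_C = X; n_I = 3.31 (inert).
n_T stays at 4.31 (no change in mole number).
Mole fractions y_i = n_i/n_T; K = p_C / (p_B) with p_i = y_i·P.
Substituting and setting equal to 0.747 gives a polynomial in X; the root in (0,1) is X = 0.428.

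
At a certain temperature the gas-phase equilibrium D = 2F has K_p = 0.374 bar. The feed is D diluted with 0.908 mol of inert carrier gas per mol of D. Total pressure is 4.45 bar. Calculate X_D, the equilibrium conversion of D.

Let X = conversion of D (basis 1 mol D); extent of reaction ξ = X.
At extent ξ: n_D = 1 − X; n_F = 2X; n_I = 0.908 (inert).
Total moles n_T = 1.91 + X.
y_i = n_i/n_T, p_i = y_i·P. K_p = p_F^2 / (p_D).
Substituting and setting equal to 0.374 bar gives a polynomial in X; the root in (0,1) is X = 0.189.

X = 0.189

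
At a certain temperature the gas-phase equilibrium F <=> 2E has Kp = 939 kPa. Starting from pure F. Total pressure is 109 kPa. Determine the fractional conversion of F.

Take 1 mol F as basis and let X be its fractional conversion, so ξ = X.
Moles: n_F = 1 − X; n_E = 2X.
Summing: n_T = 1 + X.
With p_i = (n_i/n_T)P, Kp = p_E^2 / (p_F).
Equating to 939 kPa and solving on 0 < X < 1: X = 0.826.

X = 0.826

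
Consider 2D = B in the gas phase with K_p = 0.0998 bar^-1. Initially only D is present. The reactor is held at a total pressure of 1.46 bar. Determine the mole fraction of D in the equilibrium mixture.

y_D = 0.886

Let X = conversion of D (basis 1 mol D); extent of reaction ξ = 0.5X.
At extent ξ: n_D = 1 − X; n_B = 0.5X.
n_T = Σnᵢ = 1 − 0.5X.
Mole fractions y_i = n_i/n_T; K_p = p_B / (p_D^2) with p_i = y_i·P.
Equating to 0.0998 bar^-1 and solving on 0 < X < 1: X = 0.205.
Then n_D = 0.795, n_T = 0.897, so y_D = 0.886.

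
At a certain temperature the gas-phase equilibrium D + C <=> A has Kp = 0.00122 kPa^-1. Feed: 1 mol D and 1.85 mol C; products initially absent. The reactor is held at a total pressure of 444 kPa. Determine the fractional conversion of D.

X = 0.250

Take 1 mol D as basis and let X be its fractional conversion, so ξ = X.
Moles: n_D = 1 − X; n_C = 1.85 − X; n_A = X.
Total moles n_T = 2.85 − X.
Mole fractions y_i = n_i/n_T; Kp = p_A / (p_D p_C) with p_i = y_i·P.
Equating to 0.00122 kPa^-1 and solving on 0 < X < 1: X = 0.250.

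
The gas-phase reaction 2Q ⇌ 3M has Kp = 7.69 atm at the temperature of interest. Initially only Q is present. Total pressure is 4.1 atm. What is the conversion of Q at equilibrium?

Take 1 mol Q as basis and let X be its fractional conversion, so ξ = 0.5X.
Mole table: n_Q = 1 − X; n_M = 1.5X.
n_T = Σnᵢ = 1 + 0.5X.
With p_i = (n_i/n_T)P, Kp = p_M^3 / (p_Q^2).
Substituting and setting equal to 7.69 atm gives a polynomial in X; the root in (0,1) is X = 0.534.

X = 0.534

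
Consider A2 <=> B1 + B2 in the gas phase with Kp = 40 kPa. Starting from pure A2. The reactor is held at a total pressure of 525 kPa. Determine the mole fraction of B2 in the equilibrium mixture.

Basis: 1 mol A2 initially; let X = conversion of A2. Extent ξ = X.
Moles: n_A2 = 1 − X; n_B1 = X; n_B2 = X.
Summing: n_T = 1 + X.
With p_i = (n_i/n_T)P, Kp = p_B1 p_B2 / (p_A2).
Substituting and setting equal to 40 kPa gives a polynomial in X; the root in (0,1) is X = 0.266.
Then n_B2 = 0.266, n_T = 1.27, so y_B2 = 0.210.

y_B2 = 0.210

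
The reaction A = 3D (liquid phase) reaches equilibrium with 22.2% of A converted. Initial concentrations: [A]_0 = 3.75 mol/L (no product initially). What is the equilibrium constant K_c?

Let X = conversion of A.
Concentrations: [A] = 3.75 − 3.75X; [D] = 11.2X.
At X = 0.222: [A] = 2.92, [D] = 2.5.
K_c = [D]^3 / ([A]) = 5.34 (mol/L)^2.

K_c = 5.34 (mol/L)^2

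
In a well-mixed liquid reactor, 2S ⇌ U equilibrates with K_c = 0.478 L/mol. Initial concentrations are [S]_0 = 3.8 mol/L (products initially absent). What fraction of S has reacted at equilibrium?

Let X = conversion of S; extent ξ = 3.8X/2 mol/L.
Concentrations: [S] = 3.8 − 3.8X; [U] = 1.9X.
K_c = [U] / ([S]^2).
Setting equal to 0.478 and solving for X on (0,1) gives X = 0.595.

X = 0.595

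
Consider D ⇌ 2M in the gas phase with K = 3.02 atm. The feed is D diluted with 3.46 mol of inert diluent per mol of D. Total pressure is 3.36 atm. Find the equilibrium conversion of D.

X = 0.641

Take 1 mol D as basis and let X be its fractional conversion, so ξ = X.
At extent ξ: n_D = 1 − X; n_M = 2X; n_I = 3.46 (inert).
n_T = Σnᵢ = 4.46 + X.
Mole fractions y_i = n_i/n_T; K = p_M^2 / (p_D) with p_i = y_i·P.
Equating to 3.02 atm and solving on 0 < X < 1: X = 0.641.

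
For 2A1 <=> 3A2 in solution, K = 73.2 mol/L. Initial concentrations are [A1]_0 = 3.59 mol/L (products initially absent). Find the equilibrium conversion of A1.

Let X = conversion of A1; extent ξ = 3.59X/2 mol/L.
Concentrations: [A1] = 3.59 − 3.59X; [A2] = 5.38X.
K = [A2]^3 / ([A1]^2).
Solving K = 73.2 for X ∈ (0,1): X = 0.741.

X = 0.741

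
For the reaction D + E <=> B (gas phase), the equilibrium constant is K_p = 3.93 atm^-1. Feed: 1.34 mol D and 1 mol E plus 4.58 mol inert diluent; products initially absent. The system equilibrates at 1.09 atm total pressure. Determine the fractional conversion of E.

Let X = conversion of E (basis 1 mol E); extent of reaction ξ = X.
Mole table: n_D = 1.34 − X; n_E = 1 − X; n_B = X; n_I = 4.58 (inert).
Summing: n_T = 6.92 − X.
y_i = n_i/n_T, p_i = y_i·P. K_p = p_B / (p_D p_E).
Equating to 3.93 atm^-1 and solving on 0 < X < 1: X = 0.385.

X = 0.385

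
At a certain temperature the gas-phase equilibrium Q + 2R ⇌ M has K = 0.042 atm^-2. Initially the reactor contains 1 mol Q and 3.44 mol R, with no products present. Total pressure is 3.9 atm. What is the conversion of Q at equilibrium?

X = 0.262

Let X = conversion of Q (basis 1 mol Q); extent of reaction ξ = X.
At extent ξ: n_Q = 1 − X; n_R = 3.44 − 2X; n_M = X.
Summing: n_T = 4.44 − 2X.
Mole fractions y_i = n_i/n_T; K = p_M / (p_Q p_R^2) with p_i = y_i·P.
This yields a degree-3 equation in X; solving on (0,1), X = 0.262.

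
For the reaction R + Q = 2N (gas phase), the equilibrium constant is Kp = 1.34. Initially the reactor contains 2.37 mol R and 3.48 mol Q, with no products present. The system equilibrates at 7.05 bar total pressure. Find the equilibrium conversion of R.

X = 0.440

Let X = conversion of R (basis 2.37 mol R); extent of reaction ξ = 2.37X.
Species balance: n_R = 2.37 − 2.37X; n_Q = 3.48 − 2.37X; n_N = 4.74X.
Since Δν = 0, n_T = 5.85 throughout.
y_i = n_i/n_T, p_i = y_i·P. Kp = p_N^2 / (p_R p_Q).
Substituting and setting equal to 1.34 gives a polynomial in X; the root in (0,1) is X = 0.440.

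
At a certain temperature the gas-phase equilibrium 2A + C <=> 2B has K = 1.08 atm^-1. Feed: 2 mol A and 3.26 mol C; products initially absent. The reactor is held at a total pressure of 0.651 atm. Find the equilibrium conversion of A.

X = 0.392

Take 2 mol A as basis and let X be its fractional conversion, so ξ = X.
Mole table: n_A = 2 − 2X; n_C = 3.26 − X; n_B = 2X.
n_T = Σnᵢ = 5.26 − X.
y_i = n_i/n_T, p_i = y_i·P. K = p_B^2 / (p_A^2 p_C).
Substituting and setting equal to 1.08 atm^-1 gives a polynomial in X; the root in (0,1) is X = 0.392.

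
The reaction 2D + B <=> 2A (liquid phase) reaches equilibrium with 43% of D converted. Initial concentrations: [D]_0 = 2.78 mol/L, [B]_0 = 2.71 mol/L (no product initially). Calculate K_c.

K_c = 0.269 L/mol

Let X = conversion of D.
Concentrations: [D] = 2.78 − 2.78X; [B] = 2.71 − 1.39X; [A] = 2.78X.
At X = 0.43: [D] = 1.58, [B] = 2.11, [A] = 1.2.
K_c = [A]^2 / ([D]^2 [B]) = 0.269 L/mol.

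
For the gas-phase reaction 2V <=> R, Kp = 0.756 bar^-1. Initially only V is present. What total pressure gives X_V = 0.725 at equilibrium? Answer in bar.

Basis: 1 mol V initially; let X = conversion of V. Extent ξ = 0.5X.
At extent ξ: n_V = 1 − X; n_R = 0.5X.
Total moles n_T = 1 − 0.5X.
Kp = p_R / (p_V^2) with p_i = (n_i/n_T)·P.
At X = 0.725: the mole-fraction product g(X) = Π y_i^ν_i = 3.056. Since Kp = g(X)·P^{-1}, P = (g/Kp)^(1/1) = (3.056/0.756)^(1/1) = 4.04 bar.

P = 4.04 bar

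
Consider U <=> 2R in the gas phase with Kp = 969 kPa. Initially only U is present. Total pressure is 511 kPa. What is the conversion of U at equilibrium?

X = 0.567

Basis: 1 mol U initially; let X = conversion of U. Extent ξ = X.
Moles: n_U = 1 − X; n_R = 2X.
Summing: n_T = 1 + X.
y_i = n_i/n_T, p_i = y_i·P. Kp = p_R^2 / (p_U).
Substituting and setting equal to 969 kPa gives a polynomial in X; the root in (0,1) is X = 0.567.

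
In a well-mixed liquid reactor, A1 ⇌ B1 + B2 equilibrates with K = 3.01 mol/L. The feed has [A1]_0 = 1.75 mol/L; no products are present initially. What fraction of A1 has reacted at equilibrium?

Let X = conversion of A1; extent ξ = 1.75·X mol/L.
Concentrations: [A1] = 1.75 − 1.75X; [B1] = 1.75X; [B2] = 1.75X.
K = [B1] [B2] / ([A1]).
Solving K = 3.01 for X ∈ (0,1): X = 0.708.

X = 0.708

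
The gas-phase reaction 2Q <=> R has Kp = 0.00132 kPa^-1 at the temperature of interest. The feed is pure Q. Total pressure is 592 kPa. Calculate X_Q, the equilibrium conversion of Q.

Basis: 1 mol Q initially; let X = conversion of Q. Extent ξ = 0.5X.
Mole table: n_Q = 1 − X; n_R = 0.5X.
n_T = Σnᵢ = 1 − 0.5X.
Mole fractions y_i = n_i/n_T; Kp = p_R / (p_Q^2) with p_i = y_i·P.
Setting this equal to 0.00132 kPa^-1 and taking the physical root (0 < X < 1) gives X = 0.508.

X = 0.508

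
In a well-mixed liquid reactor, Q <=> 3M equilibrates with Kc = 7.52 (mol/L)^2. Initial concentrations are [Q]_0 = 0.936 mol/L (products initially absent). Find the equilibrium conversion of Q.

X = 0.530

Let X = conversion of Q; extent ξ = 0.936·X mol/L.
Concentrations: [Q] = 0.936 − 0.936X; [M] = 2.81X.
Kc = [M]^3 / ([Q]).
Solving Kc = 7.52 for X ∈ (0,1): X = 0.530.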